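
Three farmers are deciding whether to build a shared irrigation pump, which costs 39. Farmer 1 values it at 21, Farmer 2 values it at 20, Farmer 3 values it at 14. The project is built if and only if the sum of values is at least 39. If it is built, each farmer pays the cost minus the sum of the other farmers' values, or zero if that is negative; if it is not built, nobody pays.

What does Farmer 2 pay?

Total value 55 ≥ cost 39, so the project is built.
The other farmers' values sum to 35.
Cost minus that sum is 39 - 35 = 4.

4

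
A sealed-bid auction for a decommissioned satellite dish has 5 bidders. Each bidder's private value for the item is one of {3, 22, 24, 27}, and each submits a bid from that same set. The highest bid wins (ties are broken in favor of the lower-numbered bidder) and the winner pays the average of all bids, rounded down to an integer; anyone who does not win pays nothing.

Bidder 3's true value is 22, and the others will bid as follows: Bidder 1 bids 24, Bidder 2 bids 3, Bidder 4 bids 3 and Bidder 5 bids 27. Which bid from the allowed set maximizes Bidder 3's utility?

27

Bid 3: loses, pays 0, utility 0.
Bid 22: loses, pays 0, utility 0.
Bid 24: loses, pays 0, utility 0.
Bid 27: wins, pays 16, utility 22 - 16 = 6.
The best choice is 27 with utility 6.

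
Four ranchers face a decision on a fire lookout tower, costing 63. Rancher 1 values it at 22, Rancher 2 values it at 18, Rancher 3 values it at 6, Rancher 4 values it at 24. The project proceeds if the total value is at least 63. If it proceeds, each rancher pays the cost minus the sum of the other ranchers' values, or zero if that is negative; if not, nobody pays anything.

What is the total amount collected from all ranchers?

43

Total value 70 ≥ cost 63, so it is built.
Rancher 1: others sum to 48; max(0, 63 - 48) = 15.
Rancher 2: others sum to 52; max(0, 63 - 52) = 11.
Rancher 3: others sum to 64; max(0, 63 - 64) = 0.
Rancher 4: others sum to 46; max(0, 63 - 46) = 17.
Total collected = 15 + 11 + 0 + 17 = 43.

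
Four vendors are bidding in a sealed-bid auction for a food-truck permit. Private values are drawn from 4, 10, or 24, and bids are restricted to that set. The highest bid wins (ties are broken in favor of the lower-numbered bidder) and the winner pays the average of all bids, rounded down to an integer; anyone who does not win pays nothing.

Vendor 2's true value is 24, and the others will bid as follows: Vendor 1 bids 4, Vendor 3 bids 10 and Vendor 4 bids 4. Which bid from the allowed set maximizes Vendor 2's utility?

Bid 4: loses, pays 0, utility 0.
Bid 10: wins, pays 7, utility 24 - 7 = 17.
Bid 24: wins, pays 10, utility 24 - 10 = 14.
The best choice is 10 with utility 17.

10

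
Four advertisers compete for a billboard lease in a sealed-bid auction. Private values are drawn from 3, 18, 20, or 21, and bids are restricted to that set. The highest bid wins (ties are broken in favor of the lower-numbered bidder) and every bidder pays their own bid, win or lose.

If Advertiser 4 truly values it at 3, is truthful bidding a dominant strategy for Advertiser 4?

Check each profile of the others' bids and compare truth against every alternative bid.
Others bid (3, 3, 20): truth gives -3, best alternative gives -18.
Others bid (3, 3, 21): truth gives -3, best alternative gives -18.
Others bid (3, 18, 20): truth gives -3, best alternative gives -18.
Others bid (3, 18, 21): truth gives -3, best alternative gives -18.
Others bid (3, 20, 3): truth gives -3, best alternative gives -18.
Others bid (3, 20, 18): truth gives -3, best alternative gives -18.
(Remaining 58 profiles checked similarly; truth is weakly best in each.)
In every case the truthful bid is at least as good as any alternative, so it is a dominant strategy.

Yes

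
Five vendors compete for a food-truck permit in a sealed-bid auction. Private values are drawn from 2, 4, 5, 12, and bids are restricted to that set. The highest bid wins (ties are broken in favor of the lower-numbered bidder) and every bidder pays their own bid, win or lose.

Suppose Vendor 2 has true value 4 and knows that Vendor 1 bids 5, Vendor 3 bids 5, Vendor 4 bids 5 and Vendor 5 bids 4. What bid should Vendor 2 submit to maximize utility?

2

Bid 2: loses but pays 2, utility -2.
Bid 4: loses but pays 4, utility -4.
Bid 5: loses but pays 5, utility -5.
Bid 12: wins, pays 12, utility 4 - 12 = -8.
The best choice is 2 with utility -2.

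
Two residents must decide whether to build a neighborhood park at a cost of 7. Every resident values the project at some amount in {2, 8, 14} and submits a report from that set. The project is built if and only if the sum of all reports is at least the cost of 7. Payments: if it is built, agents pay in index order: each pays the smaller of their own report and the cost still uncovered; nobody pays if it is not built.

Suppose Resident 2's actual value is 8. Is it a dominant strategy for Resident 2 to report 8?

Check each profile of the others' reports and compare truth against every alternative report.
Others report (8): truth gives 8, best alternative gives 8.
Others report (14): truth gives 8, best alternative gives 8.
Others report (2): truth gives 3, best alternative gives 3.
In every case the truthful report is at least as good as any alternative, so it is a dominant strategy.

Yes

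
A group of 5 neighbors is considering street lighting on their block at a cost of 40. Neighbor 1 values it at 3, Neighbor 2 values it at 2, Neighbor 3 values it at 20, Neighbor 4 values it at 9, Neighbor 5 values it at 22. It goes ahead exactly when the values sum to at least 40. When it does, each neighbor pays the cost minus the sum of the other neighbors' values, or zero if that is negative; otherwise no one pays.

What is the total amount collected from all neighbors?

10

Total value 56 ≥ cost 40, so it is built.
Neighbor 1: others sum to 53; max(0, 40 - 53) = 0.
Neighbor 2: others sum to 54; max(0, 40 - 54) = 0.
Neighbor 3: others sum to 36; max(0, 40 - 36) = 4.
Neighbor 4: others sum to 47; max(0, 40 - 47) = 0.
Neighbor 5: others sum to 34; max(0, 40 - 34) = 6.
Total collected = 0 + 0 + 4 + 0 + 6 = 10.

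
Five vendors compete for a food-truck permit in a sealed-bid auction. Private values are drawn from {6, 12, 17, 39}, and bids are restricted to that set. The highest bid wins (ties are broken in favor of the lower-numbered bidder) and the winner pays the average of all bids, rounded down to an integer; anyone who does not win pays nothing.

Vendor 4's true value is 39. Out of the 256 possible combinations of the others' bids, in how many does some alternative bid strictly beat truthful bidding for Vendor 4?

Others bid (6, 6, 6, 6): truth gives 27; bid 12 gives 32 > 27. Violating.
Others bid (6, 6, 6, 12): truth gives 26; bid 12 gives 31 > 26. Violating.
Others bid (6, 6, 6, 17): truth gives 25; bid 17 gives 29 > 25. Violating.
Others bid (6, 6, 12, 6): truth gives 26; bid 17 gives 30 > 26. Violating.
Others bid (6, 6, 6, 39): truth gives 20; no alternative beats it.
Others bid (6, 6, 12, 39): truth gives 19; no alternative beats it.
(Checking all 256 profiles: 24 have a profitable deviation, 232 do not.)

24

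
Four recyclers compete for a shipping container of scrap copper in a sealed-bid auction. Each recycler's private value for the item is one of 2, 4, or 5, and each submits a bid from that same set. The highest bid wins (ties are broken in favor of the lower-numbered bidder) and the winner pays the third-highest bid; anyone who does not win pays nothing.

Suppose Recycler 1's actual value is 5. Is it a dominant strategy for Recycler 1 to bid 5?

Check each profile of the others' bids and compare truth against every alternative bid.
Others bid (2, 2, 5): truth gives 3, best alternative gives 0.
Others bid (2, 5, 2): truth gives 3, best alternative gives 0.
Others bid (5, 2, 2): truth gives 3, best alternative gives 0.
Others bid (2, 4, 5): truth gives 1, best alternative gives 0.
Others bid (2, 5, 4): truth gives 1, best alternative gives 0.
Others bid (4, 2, 5): truth gives 1, best alternative gives 0.
(Remaining 21 profiles checked similarly; truth is weakly best in each.)
In every case the truthful bid is at least as good as any alternative, so it is a dominant strategy.

Yes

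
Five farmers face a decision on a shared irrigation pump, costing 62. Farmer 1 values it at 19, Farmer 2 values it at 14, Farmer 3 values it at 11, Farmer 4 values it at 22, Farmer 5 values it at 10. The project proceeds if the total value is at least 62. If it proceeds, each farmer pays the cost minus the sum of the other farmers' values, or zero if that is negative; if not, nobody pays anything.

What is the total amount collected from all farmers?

Total value 76 ≥ cost 62, so it is built.
Farmer 1: others sum to 57; max(0, 62 - 57) = 5.
Farmer 2: others sum to 62; max(0, 62 - 62) = 0.
Farmer 3: others sum to 65; max(0, 62 - 65) = 0.
Farmer 4: others sum to 54; max(0, 62 - 54) = 8.
Farmer 5: others sum to 66; max(0, 62 - 66) = 0.
Total collected = 5 + 0 + 0 + 8 + 0 = 13.

13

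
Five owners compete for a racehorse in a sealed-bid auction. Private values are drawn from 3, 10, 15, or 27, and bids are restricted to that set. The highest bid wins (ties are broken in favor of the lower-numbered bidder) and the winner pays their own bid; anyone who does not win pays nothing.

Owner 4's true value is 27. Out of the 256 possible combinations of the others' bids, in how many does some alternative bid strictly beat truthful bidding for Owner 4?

Others bid (3, 3, 3, 3): truth gives 0; bid 10 gives 17 > 0. Violating.
Others bid (3, 3, 3, 10): truth gives 0; bid 10 gives 17 > 0. Violating.
Others bid (3, 3, 3, 15): truth gives 0; bid 15 gives 12 > 0. Violating.
Others bid (3, 3, 10, 3): truth gives 0; bid 15 gives 12 > 0. Violating.
Others bid (3, 3, 3, 27): truth gives 0; no alternative beats it.
Others bid (3, 3, 10, 27): truth gives 0; no alternative beats it.
(Checking all 256 profiles: 24 have a profitable deviation, 232 do not.)

24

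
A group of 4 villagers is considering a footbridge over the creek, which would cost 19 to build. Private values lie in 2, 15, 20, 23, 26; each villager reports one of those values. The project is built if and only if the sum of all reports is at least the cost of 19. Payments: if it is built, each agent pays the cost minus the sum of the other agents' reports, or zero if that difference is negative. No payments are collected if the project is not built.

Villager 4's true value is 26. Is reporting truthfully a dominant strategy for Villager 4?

Check each profile of the others' reports and compare truth against every alternative report.
Others report (2, 2, 15): truth gives 26, best alternative gives 26.
Others report (2, 2, 20): truth gives 26, best alternative gives 26.
Others report (2, 2, 23): truth gives 26, best alternative gives 26.
Others report (2, 2, 26): truth gives 26, best alternative gives 26.
Others report (2, 15, 2): truth gives 26, best alternative gives 26.
Others report (2, 15, 15): truth gives 26, best alternative gives 26.
(Remaining 119 profiles checked similarly; truth is weakly best in each.)
In every case the truthful report is at least as good as any alternative, so it is a dominant strategy.

Yes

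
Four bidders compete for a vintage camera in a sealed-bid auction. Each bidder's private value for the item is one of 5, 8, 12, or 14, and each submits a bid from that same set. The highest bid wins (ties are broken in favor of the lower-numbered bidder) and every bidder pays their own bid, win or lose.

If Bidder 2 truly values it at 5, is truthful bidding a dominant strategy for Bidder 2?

Consider the case where Bidder 1 bids 5, Bidder 3 bids 5 and Bidder 4 bids 5.
Truthful bid 5: loses but pays 5, utility -5.
Bid 8 instead: wins, pays 8, utility 5 - 8 = -3.
Since -3 > -5, bidding 8 is strictly better here, so truthful bidding is not dominant.

No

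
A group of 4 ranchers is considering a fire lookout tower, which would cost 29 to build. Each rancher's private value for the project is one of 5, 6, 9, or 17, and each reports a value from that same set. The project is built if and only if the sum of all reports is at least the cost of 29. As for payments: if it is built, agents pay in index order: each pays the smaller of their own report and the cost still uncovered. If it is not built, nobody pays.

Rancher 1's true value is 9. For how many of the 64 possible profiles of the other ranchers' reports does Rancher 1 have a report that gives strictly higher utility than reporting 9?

44

Others report (5, 5, 17): truth gives 0; report 5 gives 4 > 0. Violating.
Others report (5, 6, 17): truth gives 0; report 5 gives 4 > 0. Violating.
Others report (5, 9, 9): truth gives 0; report 6 gives 3 > 0. Violating.
Others report (5, 9, 17): truth gives 0; report 5 gives 4 > 0. Violating.
Others report (5, 5, 5): truth gives 0; no alternative beats it.
Others report (5, 5, 6): truth gives 0; no alternative beats it.
(Checking all 64 profiles: 44 have a profitable deviation, 20 do not.)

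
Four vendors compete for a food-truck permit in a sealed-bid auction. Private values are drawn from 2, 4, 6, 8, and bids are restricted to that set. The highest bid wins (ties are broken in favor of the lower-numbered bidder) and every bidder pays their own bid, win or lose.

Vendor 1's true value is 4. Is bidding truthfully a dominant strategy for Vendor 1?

Consider the case where Vendor 2 bids 2, Vendor 3 bids 2 and Vendor 4 bids 2.
Truthful bid 4: wins, pays 4, utility 4 - 4 = 0.
Bid 2 instead: wins, pays 2, utility 4 - 2 = 2.
Since 2 > 0, bidding 2 is strictly better here, so truthful bidding is not dominant.

No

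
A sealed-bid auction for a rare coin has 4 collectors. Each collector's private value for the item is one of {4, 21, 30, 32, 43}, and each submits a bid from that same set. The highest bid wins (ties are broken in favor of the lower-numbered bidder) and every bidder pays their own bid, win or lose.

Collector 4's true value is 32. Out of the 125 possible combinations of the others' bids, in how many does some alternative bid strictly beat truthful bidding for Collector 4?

106

Others bid (4, 4, 4): truth gives 0; bid 21 gives 11 > 0. Violating.
Others bid (4, 4, 21): truth gives 0; bid 30 gives 2 > 0. Violating.
Others bid (4, 4, 32): truth gives -32; bid 4 gives -4 > -32. Violating.
Others bid (4, 4, 43): truth gives -32; bid 4 gives -4 > -32. Violating.
Others bid (4, 4, 30): truth gives 0; no alternative beats it.
Others bid (4, 21, 30): truth gives 0; no alternative beats it.
(Checking all 125 profiles: 106 have a profitable deviation, 19 do not.)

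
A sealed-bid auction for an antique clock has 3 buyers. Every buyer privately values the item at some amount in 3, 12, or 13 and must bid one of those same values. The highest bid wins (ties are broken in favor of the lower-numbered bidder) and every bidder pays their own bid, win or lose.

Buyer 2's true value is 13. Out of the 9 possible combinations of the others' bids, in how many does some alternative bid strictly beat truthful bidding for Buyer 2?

Others bid (3, 3): truth gives 0; bid 12 gives 1 > 0. Violating.
Others bid (3, 12): truth gives 0; bid 12 gives 1 > 0. Violating.
Others bid (13, 3): truth gives -13; bid 3 gives -3 > -13. Violating.
Others bid (13, 12): truth gives -13; bid 3 gives -3 > -13. Violating.
Others bid (3, 13): truth gives 0; no alternative beats it.
Others bid (12, 3): truth gives 0; no alternative beats it.
(Checking all 9 profiles: 5 have a profitable deviation, 4 do not.)

5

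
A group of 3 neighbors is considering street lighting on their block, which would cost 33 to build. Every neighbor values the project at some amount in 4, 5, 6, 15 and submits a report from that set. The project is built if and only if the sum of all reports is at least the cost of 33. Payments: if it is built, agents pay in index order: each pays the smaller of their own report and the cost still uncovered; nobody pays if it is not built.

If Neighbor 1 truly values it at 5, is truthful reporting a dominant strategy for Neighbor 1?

Consider the case where Neighbor 2 reports 15 and Neighbor 3 reports 15.
Truthful report 5: project built, pays 5, utility 5 - 5 = 0.
Report 4 instead: project built, pays 4, utility 5 - 4 = 1.
Since 1 > 0, reporting 4 is strictly better here, so truthful reporting is not dominant.

No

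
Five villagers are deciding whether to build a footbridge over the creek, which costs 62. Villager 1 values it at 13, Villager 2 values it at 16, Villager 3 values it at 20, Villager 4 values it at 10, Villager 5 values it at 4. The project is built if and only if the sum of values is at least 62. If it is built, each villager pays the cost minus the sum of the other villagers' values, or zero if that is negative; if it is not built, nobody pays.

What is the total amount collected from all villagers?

58

Total value 63 ≥ cost 62, so it is built.
Villager 1: others sum to 50; max(0, 62 - 50) = 12.
Villager 2: others sum to 47; max(0, 62 - 47) = 15.
Villager 3: others sum to 43; max(0, 62 - 43) = 19.
Villager 4: others sum to 53; max(0, 62 - 53) = 9.
Villager 5: others sum to 59; max(0, 62 - 59) = 3.
Total collected = 12 + 15 + 19 + 9 + 3 = 58.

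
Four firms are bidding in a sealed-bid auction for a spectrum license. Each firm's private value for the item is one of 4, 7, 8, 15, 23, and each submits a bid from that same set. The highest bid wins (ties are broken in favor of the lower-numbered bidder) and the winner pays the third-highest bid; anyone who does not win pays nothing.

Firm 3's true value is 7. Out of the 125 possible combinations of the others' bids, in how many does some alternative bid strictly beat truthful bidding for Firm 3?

Others bid (4, 4, 8): truth gives 0; bid 8 gives 3 > 0. Violating.
Others bid (4, 4, 15): truth gives 0; bid 15 gives 3 > 0. Violating.
Others bid (4, 4, 23): truth gives 0; bid 23 gives 3 > 0. Violating.
Others bid (4, 7, 4): truth gives 0; bid 8 gives 3 > 0. Violating.
Others bid (4, 4, 4): truth gives 3; no alternative beats it.
Others bid (4, 4, 7): truth gives 3; no alternative beats it.
(Checking all 125 profiles: 9 have a profitable deviation, 116 do not.)

9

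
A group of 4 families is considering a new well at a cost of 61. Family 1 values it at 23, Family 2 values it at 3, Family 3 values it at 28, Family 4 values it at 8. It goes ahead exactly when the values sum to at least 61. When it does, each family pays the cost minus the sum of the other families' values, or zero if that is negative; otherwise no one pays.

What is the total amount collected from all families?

Total value 62 ≥ cost 61, so it is built.
Family 1: others sum to 39; max(0, 61 - 39) = 22.
Family 2: others sum to 59; max(0, 61 - 59) = 2.
Family 3: others sum to 34; max(0, 61 - 34) = 27.
Family 4: others sum to 54; max(0, 61 - 54) = 7.
Total collected = 22 + 2 + 27 + 7 = 58.

58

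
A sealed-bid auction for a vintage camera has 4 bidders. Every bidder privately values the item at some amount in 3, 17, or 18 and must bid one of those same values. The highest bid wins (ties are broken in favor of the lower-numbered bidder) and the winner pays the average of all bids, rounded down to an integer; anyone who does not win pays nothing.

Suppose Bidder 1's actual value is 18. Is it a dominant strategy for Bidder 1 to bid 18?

Consider the case where Bidder 2 bids 3, Bidder 3 bids 3 and Bidder 4 bids 3.
Truthful bid 18: wins, pays 6, utility 18 - 6 = 12.
Bid 3 instead: wins, pays 3, utility 18 - 3 = 15.
Since 15 > 12, bidding 3 is strictly better here, so truthful bidding is not dominant.

No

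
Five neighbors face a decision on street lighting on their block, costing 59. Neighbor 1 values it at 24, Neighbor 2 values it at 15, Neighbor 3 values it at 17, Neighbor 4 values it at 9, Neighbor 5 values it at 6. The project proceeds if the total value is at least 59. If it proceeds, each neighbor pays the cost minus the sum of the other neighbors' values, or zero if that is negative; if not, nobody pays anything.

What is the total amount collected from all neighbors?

20

Total value 71 ≥ cost 59, so it is built.
Neighbor 1: others sum to 47; max(0, 59 - 47) = 12.
Neighbor 2: others sum to 56; max(0, 59 - 56) = 3.
Neighbor 3: others sum to 54; max(0, 59 - 54) = 5.
Neighbor 4: others sum to 62; max(0, 59 - 62) = 0.
Neighbor 5: others sum to 65; max(0, 59 - 65) = 0.
Total collected = 12 + 3 + 5 + 0 + 0 = 20.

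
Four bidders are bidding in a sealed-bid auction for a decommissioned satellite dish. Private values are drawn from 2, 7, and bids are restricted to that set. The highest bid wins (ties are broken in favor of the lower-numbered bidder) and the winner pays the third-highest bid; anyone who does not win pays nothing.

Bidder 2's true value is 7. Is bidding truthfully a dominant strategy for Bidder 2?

Check each profile of the others' bids and compare truth against every alternative bid.
Others bid (2, 2, 2): truth gives 5, best alternative gives 0.
Others bid (2, 2, 7): truth gives 5, best alternative gives 0.
Others bid (2, 7, 2): truth gives 5, best alternative gives 0.
Others bid (2, 7, 7): truth gives 0, best alternative gives 0.
Others bid (7, 2, 2): truth gives 0, best alternative gives 0.
Others bid (7, 2, 7): truth gives 0, best alternative gives 0.
(Remaining 2 profiles checked similarly; truth is weakly best in each.)
In every case the truthful bid is at least as good as any alternative, so it is a dominant strategy.

Yes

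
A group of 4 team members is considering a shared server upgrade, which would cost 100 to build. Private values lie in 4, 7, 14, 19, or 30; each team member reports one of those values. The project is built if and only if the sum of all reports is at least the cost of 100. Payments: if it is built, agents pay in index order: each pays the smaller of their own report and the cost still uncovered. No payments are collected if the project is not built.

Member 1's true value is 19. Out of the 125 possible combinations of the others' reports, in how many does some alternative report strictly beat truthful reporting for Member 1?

1

Others report (30, 30, 30): truth gives 0; report 14 gives 5 > 0. Violating.
Others report (4, 4, 4): truth gives 0; no alternative beats it.
Others report (4, 4, 7): truth gives 0; no alternative beats it.
(Checking all 125 profiles: 1 has a profitable deviation, 124 do not.)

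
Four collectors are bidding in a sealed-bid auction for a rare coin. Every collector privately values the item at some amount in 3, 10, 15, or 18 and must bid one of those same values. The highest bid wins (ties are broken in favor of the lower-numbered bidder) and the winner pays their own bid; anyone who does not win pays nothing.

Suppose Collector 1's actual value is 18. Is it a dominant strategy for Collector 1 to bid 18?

No

Consider the case where Collector 2 bids 3, Collector 3 bids 3 and Collector 4 bids 3.
Truthful bid 18: wins, pays 18, utility 18 - 18 = 0.
Bid 3 instead: wins, pays 3, utility 18 - 3 = 15.
Since 15 > 0, bidding 3 is strictly better here, so truthful bidding is not dominant.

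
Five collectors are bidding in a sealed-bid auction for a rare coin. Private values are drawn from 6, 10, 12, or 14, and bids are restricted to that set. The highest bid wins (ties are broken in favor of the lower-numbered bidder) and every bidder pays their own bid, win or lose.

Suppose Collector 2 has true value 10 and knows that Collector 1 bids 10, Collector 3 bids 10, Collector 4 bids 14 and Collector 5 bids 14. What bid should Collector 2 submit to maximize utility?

Bid 6: loses but pays 6, utility -6.
Bid 10: loses but pays 10, utility -10.
Bid 12: loses but pays 12, utility -12.
Bid 14: wins, pays 14, utility 10 - 14 = -4.
The best choice is 14 with utility -4.

14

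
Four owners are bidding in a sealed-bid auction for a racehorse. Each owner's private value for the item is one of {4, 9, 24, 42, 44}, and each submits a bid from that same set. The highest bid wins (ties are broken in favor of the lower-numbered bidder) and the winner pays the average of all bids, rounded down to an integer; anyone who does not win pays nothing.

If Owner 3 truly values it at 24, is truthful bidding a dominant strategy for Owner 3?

No

Consider the case where Owner 1 bids 4, Owner 2 bids 4 and Owner 4 bids 4.
Truthful bid 24: wins, pays 9, utility 24 - 9 = 15.
Bid 9 instead: wins, pays 5, utility 24 - 5 = 19.
Since 19 > 15, bidding 9 is strictly better here, so truthful bidding is not dominant.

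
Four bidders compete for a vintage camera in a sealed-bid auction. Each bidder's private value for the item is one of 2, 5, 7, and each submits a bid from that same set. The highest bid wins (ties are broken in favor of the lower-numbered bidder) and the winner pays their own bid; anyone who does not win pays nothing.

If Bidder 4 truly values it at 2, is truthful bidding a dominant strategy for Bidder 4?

Yes

Check each profile of the others' bids and compare truth against every alternative bid.
Others bid (2, 2, 2): truth gives 0, best alternative gives -3.
Others bid (2, 2, 5): truth gives 0, best alternative gives 0.
Others bid (2, 2, 7): truth gives 0, best alternative gives 0.
Others bid (2, 5, 2): truth gives 0, best alternative gives 0.
Others bid (2, 5, 5): truth gives 0, best alternative gives 0.
Others bid (2, 5, 7): truth gives 0, best alternative gives 0.
(Remaining 21 profiles checked similarly; truth is weakly best in each.)
In every case the truthful bid is at least as good as any alternative, so it is a dominant strategy.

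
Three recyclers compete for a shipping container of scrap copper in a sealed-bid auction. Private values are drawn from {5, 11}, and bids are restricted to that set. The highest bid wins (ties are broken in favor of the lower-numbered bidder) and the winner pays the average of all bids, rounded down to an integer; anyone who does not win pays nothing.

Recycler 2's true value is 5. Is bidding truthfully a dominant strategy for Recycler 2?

Check each profile of the others' bids and compare truth against every alternative bid.
Others bid (5, 11): truth gives 0, best alternative gives -4.
Others bid (5, 5): truth gives 0, best alternative gives -2.
Others bid (11, 5): truth gives 0, best alternative gives 0.
Others bid (11, 11): truth gives 0, best alternative gives 0.
In every case the truthful bid is at least as good as any alternative, so it is a dominant strategy.

Yes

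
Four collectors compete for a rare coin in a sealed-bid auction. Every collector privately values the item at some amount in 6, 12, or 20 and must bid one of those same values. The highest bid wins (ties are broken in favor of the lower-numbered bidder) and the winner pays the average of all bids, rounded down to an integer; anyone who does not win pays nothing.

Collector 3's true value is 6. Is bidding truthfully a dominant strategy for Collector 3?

Yes

Check each profile of the others' bids and compare truth against every alternative bid.
Others bid (6, 6, 12): truth gives 0, best alternative gives -3.
Others bid (6, 6, 6): truth gives 0, best alternative gives -1.
Others bid (6, 6, 20): truth gives 0, best alternative gives 0.
Others bid (6, 12, 6): truth gives 0, best alternative gives 0.
Others bid (6, 12, 12): truth gives 0, best alternative gives 0.
Others bid (6, 12, 20): truth gives 0, best alternative gives 0.
(Remaining 21 profiles checked similarly; truth is weakly best in each.)
In every case the truthful bid is at least as good as any alternative, so it is a dominant strategy.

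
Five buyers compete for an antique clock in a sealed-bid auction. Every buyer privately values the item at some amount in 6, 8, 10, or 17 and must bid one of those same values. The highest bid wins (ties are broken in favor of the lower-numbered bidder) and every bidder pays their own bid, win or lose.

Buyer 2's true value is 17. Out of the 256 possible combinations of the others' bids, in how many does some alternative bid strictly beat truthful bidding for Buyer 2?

Others bid (6, 6, 6, 6): truth gives 0; bid 8 gives 9 > 0. Violating.
Others bid (6, 6, 6, 8): truth gives 0; bid 8 gives 9 > 0. Violating.
Others bid (6, 6, 6, 10): truth gives 0; bid 10 gives 7 > 0. Violating.
Others bid (6, 6, 8, 6): truth gives 0; bid 8 gives 9 > 0. Violating.
Others bid (6, 6, 6, 17): truth gives 0; no alternative beats it.
Others bid (6, 6, 8, 17): truth gives 0; no alternative beats it.
(Checking all 256 profiles: 118 have a profitable deviation, 138 do not.)

118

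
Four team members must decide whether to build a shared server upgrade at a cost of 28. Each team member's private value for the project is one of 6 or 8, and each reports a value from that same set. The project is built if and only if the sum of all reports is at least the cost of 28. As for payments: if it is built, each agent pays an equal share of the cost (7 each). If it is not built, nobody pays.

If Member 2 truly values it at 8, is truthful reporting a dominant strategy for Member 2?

Check each profile of the others' reports and compare truth against every alternative report.
Others report (6, 6, 8): truth gives 1, best alternative gives 0.
Others report (6, 8, 6): truth gives 1, best alternative gives 0.
Others report (8, 6, 6): truth gives 1, best alternative gives 0.
Others report (6, 8, 8): truth gives 1, best alternative gives 1.
Others report (8, 6, 8): truth gives 1, best alternative gives 1.
Others report (8, 8, 6): truth gives 1, best alternative gives 1.
(Remaining 2 profiles checked similarly; truth is weakly best in each.)
In every case the truthful report is at least as good as any alternative, so it is a dominant strategy.

Yes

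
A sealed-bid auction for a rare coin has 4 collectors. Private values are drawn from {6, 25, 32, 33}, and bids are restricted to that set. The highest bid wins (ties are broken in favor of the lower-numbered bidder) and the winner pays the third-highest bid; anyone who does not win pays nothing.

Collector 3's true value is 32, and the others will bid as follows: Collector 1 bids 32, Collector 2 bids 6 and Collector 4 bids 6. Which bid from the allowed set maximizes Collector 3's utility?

Bid 6: loses, pays 0, utility 0.
Bid 25: loses, pays 0, utility 0.
Bid 32: loses, pays 0, utility 0.
Bid 33: wins, pays 6, utility 32 - 6 = 26.
The best choice is 33 with utility 26.

33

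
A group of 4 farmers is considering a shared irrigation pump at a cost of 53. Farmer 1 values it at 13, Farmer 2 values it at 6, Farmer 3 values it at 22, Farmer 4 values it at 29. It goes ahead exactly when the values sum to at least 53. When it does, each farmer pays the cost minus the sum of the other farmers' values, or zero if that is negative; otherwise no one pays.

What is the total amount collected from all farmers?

17

Total value 70 ≥ cost 53, so it is built.
Farmer 1: others sum to 57; max(0, 53 - 57) = 0.
Farmer 2: others sum to 64; max(0, 53 - 64) = 0.
Farmer 3: others sum to 48; max(0, 53 - 48) = 5.
Farmer 4: others sum to 41; max(0, 53 - 41) = 12.
Total collected = 0 + 0 + 5 + 12 = 17.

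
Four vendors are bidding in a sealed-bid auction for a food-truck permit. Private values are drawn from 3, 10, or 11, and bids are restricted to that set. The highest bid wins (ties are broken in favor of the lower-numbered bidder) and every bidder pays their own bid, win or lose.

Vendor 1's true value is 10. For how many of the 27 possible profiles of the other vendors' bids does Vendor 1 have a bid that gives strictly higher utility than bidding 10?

Others bid (3, 3, 3): truth gives 0; bid 3 gives 7 > 0. Violating.
Others bid (3, 3, 11): truth gives -10; bid 11 gives -1 > -10. Violating.
Others bid (3, 10, 11): truth gives -10; bid 11 gives -1 > -10. Violating.
Others bid (3, 11, 3): truth gives -10; bid 11 gives -1 > -10. Violating.
Others bid (3, 3, 10): truth gives 0; no alternative beats it.
Others bid (3, 10, 3): truth gives 0; no alternative beats it.
(Checking all 27 profiles: 20 have a profitable deviation, 7 do not.)

20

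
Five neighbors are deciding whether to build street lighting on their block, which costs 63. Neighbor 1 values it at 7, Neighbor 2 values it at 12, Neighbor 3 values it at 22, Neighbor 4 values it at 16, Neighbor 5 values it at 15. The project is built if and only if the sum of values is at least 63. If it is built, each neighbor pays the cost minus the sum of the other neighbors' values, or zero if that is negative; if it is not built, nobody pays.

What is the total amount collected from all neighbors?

29

Total value 72 ≥ cost 63, so it is built.
Neighbor 1: others sum to 65; max(0, 63 - 65) = 0.
Neighbor 2: others sum to 60; max(0, 63 - 60) = 3.
Neighbor 3: others sum to 50; max(0, 63 - 50) = 13.
Neighbor 4: others sum to 56; max(0, 63 - 56) = 7.
Neighbor 5: others sum to 57; max(0, 63 - 57) = 6.
Total collected = 0 + 3 + 13 + 7 + 6 = 29.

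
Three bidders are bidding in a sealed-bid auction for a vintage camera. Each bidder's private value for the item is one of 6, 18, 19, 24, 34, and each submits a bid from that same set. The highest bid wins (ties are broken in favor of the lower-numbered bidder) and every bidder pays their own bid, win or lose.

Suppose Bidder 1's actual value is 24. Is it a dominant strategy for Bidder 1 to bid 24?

Consider the case where Bidder 2 bids 6 and Bidder 3 bids 6.
Truthful bid 24: wins, pays 24, utility 24 - 24 = 0.
Bid 6 instead: wins, pays 6, utility 24 - 6 = 18.
Since 18 > 0, bidding 6 is strictly better here, so truthful bidding is not dominant.

No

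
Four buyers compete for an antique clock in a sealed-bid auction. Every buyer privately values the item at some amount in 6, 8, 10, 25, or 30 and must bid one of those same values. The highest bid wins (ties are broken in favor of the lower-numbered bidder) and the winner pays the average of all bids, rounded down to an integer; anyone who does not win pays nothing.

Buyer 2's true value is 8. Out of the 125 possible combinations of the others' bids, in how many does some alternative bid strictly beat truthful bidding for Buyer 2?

Others bid (8, 6, 6): truth gives 0; bid 10 gives 1 > 0. Violating.
Others bid (6, 6, 6): truth gives 2; no alternative beats it.
Others bid (6, 6, 8): truth gives 1; no alternative beats it.
(Checking all 125 profiles: 1 has a profitable deviation, 124 do not.)

1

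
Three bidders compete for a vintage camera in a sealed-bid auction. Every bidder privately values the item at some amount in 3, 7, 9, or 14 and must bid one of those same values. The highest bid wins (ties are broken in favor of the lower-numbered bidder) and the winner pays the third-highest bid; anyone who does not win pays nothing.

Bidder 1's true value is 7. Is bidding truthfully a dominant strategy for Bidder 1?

No

Consider the case where Bidder 2 bids 3 and Bidder 3 bids 9.
Truthful bid 7: loses, pays 0, utility 0.
Bid 9 instead: wins, pays 3, utility 7 - 3 = 4.
Since 4 > 0, bidding 9 is strictly better here, so truthful bidding is not dominant.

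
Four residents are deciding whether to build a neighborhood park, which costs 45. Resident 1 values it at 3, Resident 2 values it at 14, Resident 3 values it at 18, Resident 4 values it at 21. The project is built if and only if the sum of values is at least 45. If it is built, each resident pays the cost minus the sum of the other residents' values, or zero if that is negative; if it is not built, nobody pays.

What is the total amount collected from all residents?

Total value 56 ≥ cost 45, so it is built.
Resident 1: others sum to 53; max(0, 45 - 53) = 0.
Resident 2: others sum to 42; max(0, 45 - 42) = 3.
Resident 3: others sum to 38; max(0, 45 - 38) = 7.
Resident 4: others sum to 35; max(0, 45 - 35) = 10.
Total collected = 0 + 3 + 7 + 10 = 20.

20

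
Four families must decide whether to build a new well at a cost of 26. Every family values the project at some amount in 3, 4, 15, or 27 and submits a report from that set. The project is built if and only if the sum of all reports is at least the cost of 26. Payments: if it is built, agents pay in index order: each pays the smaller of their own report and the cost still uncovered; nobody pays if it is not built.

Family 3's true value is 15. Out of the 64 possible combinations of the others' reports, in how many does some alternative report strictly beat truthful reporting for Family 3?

21

Others report (3, 3, 27): truth gives 0; report 3 gives 12 > 0. Violating.
Others report (3, 4, 15): truth gives 0; report 4 gives 11 > 0. Violating.
Others report (3, 4, 27): truth gives 0; report 3 gives 12 > 0. Violating.
Others report (3, 15, 4): truth gives 7; report 4 gives 11 > 7. Violating.
Others report (3, 3, 3): truth gives 0; no alternative beats it.
Others report (3, 3, 4): truth gives 0; no alternative beats it.
(Checking all 64 profiles: 21 have a profitable deviation, 43 do not.)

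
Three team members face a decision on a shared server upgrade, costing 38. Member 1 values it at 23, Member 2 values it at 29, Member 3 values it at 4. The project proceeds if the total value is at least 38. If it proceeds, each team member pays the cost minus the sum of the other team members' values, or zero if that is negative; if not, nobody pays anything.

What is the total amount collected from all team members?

16

Total value 56 ≥ cost 38, so it is built.
Member 1: others sum to 33; max(0, 38 - 33) = 5.
Member 2: others sum to 27; max(0, 38 - 27) = 11.
Member 3: others sum to 52; max(0, 38 - 52) = 0.
Total collected = 5 + 11 + 0 = 16.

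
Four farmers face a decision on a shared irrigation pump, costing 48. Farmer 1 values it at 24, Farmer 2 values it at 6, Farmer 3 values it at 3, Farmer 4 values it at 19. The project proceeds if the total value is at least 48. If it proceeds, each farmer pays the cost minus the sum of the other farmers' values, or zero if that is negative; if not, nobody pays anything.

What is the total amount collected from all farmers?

37

Total value 52 ≥ cost 48, so it is built.
Farmer 1: others sum to 28; max(0, 48 - 28) = 20.
Farmer 2: others sum to 46; max(0, 48 - 46) = 2.
Farmer 3: others sum to 49; max(0, 48 - 49) = 0.
Farmer 4: others sum to 33; max(0, 48 - 33) = 15.
Total collected = 20 + 2 + 0 + 15 = 37.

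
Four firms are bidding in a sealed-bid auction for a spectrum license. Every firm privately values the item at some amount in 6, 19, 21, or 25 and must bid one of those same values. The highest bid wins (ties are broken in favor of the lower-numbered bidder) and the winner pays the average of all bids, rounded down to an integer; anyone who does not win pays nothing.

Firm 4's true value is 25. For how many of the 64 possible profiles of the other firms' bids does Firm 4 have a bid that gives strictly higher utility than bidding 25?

8

Others bid (6, 6, 6): truth gives 15; bid 19 gives 16 > 15. Violating.
Others bid (6, 6, 19): truth gives 11; bid 21 gives 12 > 11. Violating.
Others bid (6, 19, 6): truth gives 11; bid 21 gives 12 > 11. Violating.
Others bid (6, 19, 19): truth gives 8; bid 21 gives 9 > 8. Violating.
Others bid (6, 6, 21): truth gives 11; no alternative beats it.
Others bid (6, 6, 25): truth gives 0; no alternative beats it.
(Checking all 64 profiles: 8 have a profitable deviation, 56 do not.)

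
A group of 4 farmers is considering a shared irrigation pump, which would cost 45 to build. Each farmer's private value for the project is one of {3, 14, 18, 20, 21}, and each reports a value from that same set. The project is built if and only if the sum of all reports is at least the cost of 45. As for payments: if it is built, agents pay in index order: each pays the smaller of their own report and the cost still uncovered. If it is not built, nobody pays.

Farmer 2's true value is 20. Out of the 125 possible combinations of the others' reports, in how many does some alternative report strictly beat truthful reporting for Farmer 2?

Others report (3, 3, 21): truth gives 0; report 18 gives 2 > 0. Violating.
Others report (3, 14, 14): truth gives 0; report 14 gives 6 > 0. Violating.
Others report (3, 14, 18): truth gives 0; report 14 gives 6 > 0. Violating.
Others report (3, 14, 20): truth gives 0; report 14 gives 6 > 0. Violating.
Others report (3, 3, 3): truth gives 0; no alternative beats it.
Others report (3, 3, 14): truth gives 0; no alternative beats it.
(Checking all 125 profiles: 115 have a profitable deviation, 10 do not.)

115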